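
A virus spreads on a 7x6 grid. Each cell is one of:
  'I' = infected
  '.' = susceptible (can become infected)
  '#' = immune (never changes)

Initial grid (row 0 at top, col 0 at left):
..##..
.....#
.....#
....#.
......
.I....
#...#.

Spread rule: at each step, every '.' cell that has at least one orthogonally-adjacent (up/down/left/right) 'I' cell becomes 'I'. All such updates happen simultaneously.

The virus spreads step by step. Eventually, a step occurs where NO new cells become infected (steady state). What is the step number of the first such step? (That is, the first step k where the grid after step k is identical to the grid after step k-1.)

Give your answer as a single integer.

Answer: 10

Derivation:
Step 0 (initial): 1 infected
Step 1: +4 new -> 5 infected
Step 2: +5 new -> 10 infected
Step 3: +6 new -> 16 infected
Step 4: +6 new -> 22 infected
Step 5: +6 new -> 28 infected
Step 6: +4 new -> 32 infected
Step 7: +1 new -> 33 infected
Step 8: +1 new -> 34 infected
Step 9: +1 new -> 35 infected
Step 10: +0 new -> 35 infected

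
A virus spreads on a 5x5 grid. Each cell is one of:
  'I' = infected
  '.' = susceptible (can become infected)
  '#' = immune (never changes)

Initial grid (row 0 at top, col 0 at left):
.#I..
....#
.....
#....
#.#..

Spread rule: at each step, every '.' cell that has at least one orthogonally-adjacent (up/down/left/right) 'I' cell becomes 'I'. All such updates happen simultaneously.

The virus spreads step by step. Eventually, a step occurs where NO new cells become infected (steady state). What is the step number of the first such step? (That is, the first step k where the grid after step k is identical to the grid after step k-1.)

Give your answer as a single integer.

Answer: 7

Derivation:
Step 0 (initial): 1 infected
Step 1: +2 new -> 3 infected
Step 2: +4 new -> 7 infected
Step 3: +4 new -> 11 infected
Step 4: +5 new -> 16 infected
Step 5: +3 new -> 19 infected
Step 6: +1 new -> 20 infected
Step 7: +0 new -> 20 infected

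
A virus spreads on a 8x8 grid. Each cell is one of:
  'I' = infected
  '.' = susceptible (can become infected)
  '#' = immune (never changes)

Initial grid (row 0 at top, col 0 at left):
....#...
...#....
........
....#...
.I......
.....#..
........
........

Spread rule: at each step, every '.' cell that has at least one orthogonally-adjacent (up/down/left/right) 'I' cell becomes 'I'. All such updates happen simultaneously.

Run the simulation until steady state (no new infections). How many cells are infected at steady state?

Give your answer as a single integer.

Answer: 60

Derivation:
Step 0 (initial): 1 infected
Step 1: +4 new -> 5 infected
Step 2: +7 new -> 12 infected
Step 3: +9 new -> 21 infected
Step 4: +9 new -> 30 infected
Step 5: +7 new -> 37 infected
Step 6: +8 new -> 45 infected
Step 7: +6 new -> 51 infected
Step 8: +5 new -> 56 infected
Step 9: +3 new -> 59 infected
Step 10: +1 new -> 60 infected
Step 11: +0 new -> 60 infected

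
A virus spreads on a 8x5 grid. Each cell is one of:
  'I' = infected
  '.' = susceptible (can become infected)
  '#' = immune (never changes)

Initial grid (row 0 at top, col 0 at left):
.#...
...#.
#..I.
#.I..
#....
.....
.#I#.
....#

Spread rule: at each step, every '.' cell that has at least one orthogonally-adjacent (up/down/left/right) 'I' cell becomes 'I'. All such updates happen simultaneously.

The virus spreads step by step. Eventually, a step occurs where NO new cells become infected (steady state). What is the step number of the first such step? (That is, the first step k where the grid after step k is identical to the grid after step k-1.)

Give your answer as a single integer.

Step 0 (initial): 3 infected
Step 1: +7 new -> 10 infected
Step 2: +10 new -> 20 infected
Step 3: +7 new -> 27 infected
Step 4: +4 new -> 31 infected
Step 5: +1 new -> 32 infected
Step 6: +0 new -> 32 infected

Answer: 6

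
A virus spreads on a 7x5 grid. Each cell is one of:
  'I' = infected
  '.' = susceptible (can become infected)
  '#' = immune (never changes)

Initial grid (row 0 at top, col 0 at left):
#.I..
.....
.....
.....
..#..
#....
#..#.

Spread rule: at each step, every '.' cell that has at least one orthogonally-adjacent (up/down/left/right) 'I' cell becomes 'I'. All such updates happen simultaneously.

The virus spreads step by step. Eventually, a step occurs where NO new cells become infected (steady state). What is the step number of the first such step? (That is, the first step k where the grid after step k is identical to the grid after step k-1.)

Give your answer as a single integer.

Step 0 (initial): 1 infected
Step 1: +3 new -> 4 infected
Step 2: +4 new -> 8 infected
Step 3: +5 new -> 13 infected
Step 4: +4 new -> 17 infected
Step 5: +4 new -> 21 infected
Step 6: +4 new -> 25 infected
Step 7: +3 new -> 28 infected
Step 8: +2 new -> 30 infected
Step 9: +0 new -> 30 infected

Answer: 9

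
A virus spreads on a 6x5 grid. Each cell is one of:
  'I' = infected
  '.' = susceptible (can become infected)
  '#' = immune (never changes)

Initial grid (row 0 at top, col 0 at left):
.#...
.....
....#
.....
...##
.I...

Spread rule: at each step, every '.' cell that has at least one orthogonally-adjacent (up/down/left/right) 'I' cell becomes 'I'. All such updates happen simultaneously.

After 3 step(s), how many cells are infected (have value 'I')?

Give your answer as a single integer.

Answer: 12

Derivation:
Step 0 (initial): 1 infected
Step 1: +3 new -> 4 infected
Step 2: +4 new -> 8 infected
Step 3: +4 new -> 12 infected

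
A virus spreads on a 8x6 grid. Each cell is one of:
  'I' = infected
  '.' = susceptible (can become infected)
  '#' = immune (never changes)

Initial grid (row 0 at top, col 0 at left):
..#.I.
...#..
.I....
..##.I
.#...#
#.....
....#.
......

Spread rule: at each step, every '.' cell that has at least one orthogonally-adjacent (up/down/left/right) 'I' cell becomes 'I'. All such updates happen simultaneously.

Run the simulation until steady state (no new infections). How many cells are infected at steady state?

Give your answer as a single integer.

Answer: 40

Derivation:
Step 0 (initial): 3 infected
Step 1: +9 new -> 12 infected
Step 2: +8 new -> 20 infected
Step 3: +4 new -> 24 infected
Step 4: +3 new -> 27 infected
Step 5: +3 new -> 30 infected
Step 6: +4 new -> 34 infected
Step 7: +3 new -> 37 infected
Step 8: +2 new -> 39 infected
Step 9: +1 new -> 40 infected
Step 10: +0 new -> 40 infected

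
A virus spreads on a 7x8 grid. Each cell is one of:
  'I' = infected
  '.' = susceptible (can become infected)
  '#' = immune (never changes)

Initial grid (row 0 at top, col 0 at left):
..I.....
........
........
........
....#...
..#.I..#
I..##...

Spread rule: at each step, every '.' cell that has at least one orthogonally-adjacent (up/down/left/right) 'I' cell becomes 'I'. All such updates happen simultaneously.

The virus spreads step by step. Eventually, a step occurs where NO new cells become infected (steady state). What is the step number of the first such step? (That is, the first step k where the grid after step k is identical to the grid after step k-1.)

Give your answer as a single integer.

Step 0 (initial): 3 infected
Step 1: +7 new -> 10 infected
Step 2: +12 new -> 22 infected
Step 3: +13 new -> 35 infected
Step 4: +10 new -> 45 infected
Step 5: +4 new -> 49 infected
Step 6: +2 new -> 51 infected
Step 7: +0 new -> 51 infected

Answer: 7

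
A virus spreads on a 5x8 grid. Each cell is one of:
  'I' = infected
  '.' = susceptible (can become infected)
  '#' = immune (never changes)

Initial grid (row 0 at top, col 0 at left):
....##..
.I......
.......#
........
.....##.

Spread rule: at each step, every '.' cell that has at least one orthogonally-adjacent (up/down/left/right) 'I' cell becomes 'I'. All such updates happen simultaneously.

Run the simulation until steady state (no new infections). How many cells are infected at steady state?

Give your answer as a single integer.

Answer: 35

Derivation:
Step 0 (initial): 1 infected
Step 1: +4 new -> 5 infected
Step 2: +6 new -> 11 infected
Step 3: +6 new -> 17 infected
Step 4: +5 new -> 22 infected
Step 5: +4 new -> 26 infected
Step 6: +5 new -> 31 infected
Step 7: +2 new -> 33 infected
Step 8: +1 new -> 34 infected
Step 9: +1 new -> 35 infected
Step 10: +0 new -> 35 infected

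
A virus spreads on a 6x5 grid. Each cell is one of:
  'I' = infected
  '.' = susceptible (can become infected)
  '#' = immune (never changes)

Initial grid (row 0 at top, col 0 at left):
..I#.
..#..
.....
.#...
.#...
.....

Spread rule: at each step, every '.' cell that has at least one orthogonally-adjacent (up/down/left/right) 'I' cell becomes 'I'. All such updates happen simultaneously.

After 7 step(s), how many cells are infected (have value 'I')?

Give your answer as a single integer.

Answer: 21

Derivation:
Step 0 (initial): 1 infected
Step 1: +1 new -> 2 infected
Step 2: +2 new -> 4 infected
Step 3: +2 new -> 6 infected
Step 4: +2 new -> 8 infected
Step 5: +3 new -> 11 infected
Step 6: +5 new -> 16 infected
Step 7: +5 new -> 21 infected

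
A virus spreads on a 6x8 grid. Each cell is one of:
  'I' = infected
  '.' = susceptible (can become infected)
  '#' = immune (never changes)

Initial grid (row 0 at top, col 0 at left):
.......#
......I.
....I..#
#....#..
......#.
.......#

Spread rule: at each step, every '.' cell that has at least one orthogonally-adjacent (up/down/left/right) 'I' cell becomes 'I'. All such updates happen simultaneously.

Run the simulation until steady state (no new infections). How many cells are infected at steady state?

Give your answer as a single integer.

Step 0 (initial): 2 infected
Step 1: +8 new -> 10 infected
Step 2: +7 new -> 17 infected
Step 3: +8 new -> 25 infected
Step 4: +8 new -> 33 infected
Step 5: +5 new -> 38 infected
Step 6: +3 new -> 41 infected
Step 7: +1 new -> 42 infected
Step 8: +0 new -> 42 infected

Answer: 42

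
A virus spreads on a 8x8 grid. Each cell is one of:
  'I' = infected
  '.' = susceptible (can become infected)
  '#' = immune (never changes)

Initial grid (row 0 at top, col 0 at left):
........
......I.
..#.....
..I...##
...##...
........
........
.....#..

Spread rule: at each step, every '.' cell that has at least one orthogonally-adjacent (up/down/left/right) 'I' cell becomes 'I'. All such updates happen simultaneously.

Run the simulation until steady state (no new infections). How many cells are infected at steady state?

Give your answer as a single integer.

Step 0 (initial): 2 infected
Step 1: +7 new -> 9 infected
Step 2: +11 new -> 20 infected
Step 3: +10 new -> 30 infected
Step 4: +10 new -> 40 infected
Step 5: +8 new -> 48 infected
Step 6: +5 new -> 53 infected
Step 7: +2 new -> 55 infected
Step 8: +2 new -> 57 infected
Step 9: +1 new -> 58 infected
Step 10: +0 new -> 58 infected

Answer: 58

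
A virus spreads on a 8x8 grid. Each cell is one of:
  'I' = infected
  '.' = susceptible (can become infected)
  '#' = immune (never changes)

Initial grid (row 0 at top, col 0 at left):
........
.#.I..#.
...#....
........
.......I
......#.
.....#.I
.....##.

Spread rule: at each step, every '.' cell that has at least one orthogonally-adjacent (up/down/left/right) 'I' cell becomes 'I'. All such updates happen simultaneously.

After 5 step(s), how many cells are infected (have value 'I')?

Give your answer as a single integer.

Step 0 (initial): 3 infected
Step 1: +8 new -> 11 infected
Step 2: +8 new -> 19 infected
Step 3: +11 new -> 30 infected
Step 4: +9 new -> 39 infected
Step 5: +6 new -> 45 infected

Answer: 45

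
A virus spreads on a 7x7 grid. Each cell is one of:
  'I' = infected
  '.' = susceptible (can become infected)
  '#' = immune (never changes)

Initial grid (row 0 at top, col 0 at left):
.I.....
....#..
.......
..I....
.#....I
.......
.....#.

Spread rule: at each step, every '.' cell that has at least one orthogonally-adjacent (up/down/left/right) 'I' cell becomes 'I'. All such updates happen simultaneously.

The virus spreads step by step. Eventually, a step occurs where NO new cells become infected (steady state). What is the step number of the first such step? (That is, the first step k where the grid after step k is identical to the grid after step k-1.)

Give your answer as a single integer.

Answer: 6

Derivation:
Step 0 (initial): 3 infected
Step 1: +10 new -> 13 infected
Step 2: +14 new -> 27 infected
Step 3: +11 new -> 38 infected
Step 4: +7 new -> 45 infected
Step 5: +1 new -> 46 infected
Step 6: +0 new -> 46 infected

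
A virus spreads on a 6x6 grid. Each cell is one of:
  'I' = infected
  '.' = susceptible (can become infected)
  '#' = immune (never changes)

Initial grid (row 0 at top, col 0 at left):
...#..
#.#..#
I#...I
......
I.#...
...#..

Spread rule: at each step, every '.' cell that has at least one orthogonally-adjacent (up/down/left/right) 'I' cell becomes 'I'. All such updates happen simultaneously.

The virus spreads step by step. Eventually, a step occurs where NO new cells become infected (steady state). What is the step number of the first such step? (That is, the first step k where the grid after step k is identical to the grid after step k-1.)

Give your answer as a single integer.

Answer: 5

Derivation:
Step 0 (initial): 3 infected
Step 1: +5 new -> 8 infected
Step 2: +6 new -> 14 infected
Step 3: +8 new -> 22 infected
Step 4: +3 new -> 25 infected
Step 5: +0 new -> 25 infected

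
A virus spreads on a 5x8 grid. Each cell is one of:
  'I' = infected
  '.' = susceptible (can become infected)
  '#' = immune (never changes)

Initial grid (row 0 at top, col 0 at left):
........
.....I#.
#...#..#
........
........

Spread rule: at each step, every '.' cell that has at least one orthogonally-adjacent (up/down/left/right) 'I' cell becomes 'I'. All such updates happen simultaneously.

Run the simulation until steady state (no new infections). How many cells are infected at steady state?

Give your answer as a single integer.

Answer: 36

Derivation:
Step 0 (initial): 1 infected
Step 1: +3 new -> 4 infected
Step 2: +5 new -> 9 infected
Step 3: +7 new -> 16 infected
Step 4: +8 new -> 24 infected
Step 5: +6 new -> 30 infected
Step 6: +3 new -> 33 infected
Step 7: +2 new -> 35 infected
Step 8: +1 new -> 36 infected
Step 9: +0 new -> 36 infected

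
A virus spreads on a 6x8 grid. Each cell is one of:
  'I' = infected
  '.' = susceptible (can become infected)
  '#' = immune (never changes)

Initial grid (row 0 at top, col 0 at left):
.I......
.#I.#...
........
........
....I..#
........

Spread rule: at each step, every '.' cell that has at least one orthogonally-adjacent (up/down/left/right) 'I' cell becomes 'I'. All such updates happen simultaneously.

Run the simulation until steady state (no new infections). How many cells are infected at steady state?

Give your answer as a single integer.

Step 0 (initial): 3 infected
Step 1: +8 new -> 11 infected
Step 2: +12 new -> 23 infected
Step 3: +8 new -> 31 infected
Step 4: +8 new -> 39 infected
Step 5: +4 new -> 43 infected
Step 6: +2 new -> 45 infected
Step 7: +0 new -> 45 infected

Answer: 45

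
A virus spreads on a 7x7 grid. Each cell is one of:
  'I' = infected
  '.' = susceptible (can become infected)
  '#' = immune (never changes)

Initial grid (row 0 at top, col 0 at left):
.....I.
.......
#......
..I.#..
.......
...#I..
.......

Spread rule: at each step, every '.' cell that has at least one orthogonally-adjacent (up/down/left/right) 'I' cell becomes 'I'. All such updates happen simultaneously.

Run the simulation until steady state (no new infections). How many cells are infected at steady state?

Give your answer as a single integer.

Step 0 (initial): 3 infected
Step 1: +10 new -> 13 infected
Step 2: +15 new -> 28 infected
Step 3: +11 new -> 39 infected
Step 4: +5 new -> 44 infected
Step 5: +2 new -> 46 infected
Step 6: +0 new -> 46 infected

Answer: 46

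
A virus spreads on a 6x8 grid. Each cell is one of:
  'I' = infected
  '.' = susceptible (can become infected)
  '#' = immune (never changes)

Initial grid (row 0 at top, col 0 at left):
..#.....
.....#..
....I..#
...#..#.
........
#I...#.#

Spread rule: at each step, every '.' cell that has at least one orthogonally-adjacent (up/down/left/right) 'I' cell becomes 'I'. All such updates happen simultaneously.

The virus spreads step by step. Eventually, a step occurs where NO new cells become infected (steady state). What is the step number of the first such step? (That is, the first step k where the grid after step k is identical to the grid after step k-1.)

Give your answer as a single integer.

Answer: 7

Derivation:
Step 0 (initial): 2 infected
Step 1: +6 new -> 8 infected
Step 2: +10 new -> 18 infected
Step 3: +10 new -> 28 infected
Step 4: +5 new -> 33 infected
Step 5: +5 new -> 38 infected
Step 6: +2 new -> 40 infected
Step 7: +0 new -> 40 infected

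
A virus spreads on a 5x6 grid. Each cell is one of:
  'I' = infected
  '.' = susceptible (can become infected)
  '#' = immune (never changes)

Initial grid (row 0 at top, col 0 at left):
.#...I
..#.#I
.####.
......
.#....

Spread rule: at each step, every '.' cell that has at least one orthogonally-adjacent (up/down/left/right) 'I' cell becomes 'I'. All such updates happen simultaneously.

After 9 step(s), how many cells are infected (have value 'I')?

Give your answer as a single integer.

Step 0 (initial): 2 infected
Step 1: +2 new -> 4 infected
Step 2: +2 new -> 6 infected
Step 3: +4 new -> 10 infected
Step 4: +2 new -> 12 infected
Step 5: +2 new -> 14 infected
Step 6: +2 new -> 16 infected
Step 7: +1 new -> 17 infected
Step 8: +2 new -> 19 infected
Step 9: +1 new -> 20 infected

Answer: 20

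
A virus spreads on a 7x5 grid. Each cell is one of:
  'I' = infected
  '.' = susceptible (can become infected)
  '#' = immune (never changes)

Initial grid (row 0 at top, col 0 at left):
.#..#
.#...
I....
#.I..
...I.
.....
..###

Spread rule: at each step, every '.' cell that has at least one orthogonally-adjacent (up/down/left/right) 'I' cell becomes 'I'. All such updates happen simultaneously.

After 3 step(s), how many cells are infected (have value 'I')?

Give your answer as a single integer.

Answer: 23

Derivation:
Step 0 (initial): 3 infected
Step 1: +8 new -> 11 infected
Step 2: +7 new -> 18 infected
Step 3: +5 new -> 23 infected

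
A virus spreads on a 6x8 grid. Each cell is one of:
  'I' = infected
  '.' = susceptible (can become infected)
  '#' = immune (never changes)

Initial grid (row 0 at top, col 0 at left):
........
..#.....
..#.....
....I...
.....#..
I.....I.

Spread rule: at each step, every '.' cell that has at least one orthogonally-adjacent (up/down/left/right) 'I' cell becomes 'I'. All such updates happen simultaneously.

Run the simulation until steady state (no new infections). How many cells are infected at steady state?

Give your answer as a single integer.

Step 0 (initial): 3 infected
Step 1: +9 new -> 12 infected
Step 2: +11 new -> 23 infected
Step 3: +9 new -> 32 infected
Step 4: +6 new -> 38 infected
Step 5: +5 new -> 43 infected
Step 6: +2 new -> 45 infected
Step 7: +0 new -> 45 infected

Answer: 45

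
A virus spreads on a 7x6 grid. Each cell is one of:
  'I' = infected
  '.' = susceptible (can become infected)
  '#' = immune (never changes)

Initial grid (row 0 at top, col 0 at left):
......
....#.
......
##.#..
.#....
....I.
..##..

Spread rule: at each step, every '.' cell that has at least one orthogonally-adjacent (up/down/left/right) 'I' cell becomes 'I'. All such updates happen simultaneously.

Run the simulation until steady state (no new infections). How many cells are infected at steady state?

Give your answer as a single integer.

Answer: 35

Derivation:
Step 0 (initial): 1 infected
Step 1: +4 new -> 5 infected
Step 2: +5 new -> 10 infected
Step 3: +4 new -> 14 infected
Step 4: +5 new -> 19 infected
Step 5: +5 new -> 24 infected
Step 6: +4 new -> 28 infected
Step 7: +4 new -> 32 infected
Step 8: +2 new -> 34 infected
Step 9: +1 new -> 35 infected
Step 10: +0 new -> 35 infected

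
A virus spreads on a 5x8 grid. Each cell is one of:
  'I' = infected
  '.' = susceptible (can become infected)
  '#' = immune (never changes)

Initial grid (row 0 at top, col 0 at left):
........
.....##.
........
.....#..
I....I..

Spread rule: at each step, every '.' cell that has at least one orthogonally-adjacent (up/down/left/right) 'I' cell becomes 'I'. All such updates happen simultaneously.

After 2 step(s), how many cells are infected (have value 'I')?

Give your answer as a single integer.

Answer: 13

Derivation:
Step 0 (initial): 2 infected
Step 1: +4 new -> 6 infected
Step 2: +7 new -> 13 infected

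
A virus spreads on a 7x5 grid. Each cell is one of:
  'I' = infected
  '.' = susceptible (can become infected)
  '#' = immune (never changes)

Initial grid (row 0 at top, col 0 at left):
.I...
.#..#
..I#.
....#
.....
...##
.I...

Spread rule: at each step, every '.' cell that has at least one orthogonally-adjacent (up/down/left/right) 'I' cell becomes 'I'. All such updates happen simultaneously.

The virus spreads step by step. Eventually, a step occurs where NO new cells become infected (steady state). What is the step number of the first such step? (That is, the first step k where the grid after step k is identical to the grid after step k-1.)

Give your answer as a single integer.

Answer: 5

Derivation:
Step 0 (initial): 3 infected
Step 1: +8 new -> 11 infected
Step 2: +11 new -> 22 infected
Step 3: +5 new -> 27 infected
Step 4: +1 new -> 28 infected
Step 5: +0 new -> 28 infected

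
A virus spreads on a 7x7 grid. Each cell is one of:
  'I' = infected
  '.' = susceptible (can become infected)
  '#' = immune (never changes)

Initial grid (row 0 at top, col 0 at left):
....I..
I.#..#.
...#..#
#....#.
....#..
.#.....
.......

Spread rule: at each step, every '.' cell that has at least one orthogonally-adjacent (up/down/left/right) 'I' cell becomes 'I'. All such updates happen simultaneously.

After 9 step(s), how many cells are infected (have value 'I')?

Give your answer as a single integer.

Step 0 (initial): 2 infected
Step 1: +6 new -> 8 infected
Step 2: +6 new -> 14 infected
Step 3: +5 new -> 19 infected
Step 4: +3 new -> 22 infected
Step 5: +3 new -> 25 infected
Step 6: +3 new -> 28 infected
Step 7: +4 new -> 32 infected
Step 8: +3 new -> 35 infected
Step 9: +3 new -> 38 infected

Answer: 38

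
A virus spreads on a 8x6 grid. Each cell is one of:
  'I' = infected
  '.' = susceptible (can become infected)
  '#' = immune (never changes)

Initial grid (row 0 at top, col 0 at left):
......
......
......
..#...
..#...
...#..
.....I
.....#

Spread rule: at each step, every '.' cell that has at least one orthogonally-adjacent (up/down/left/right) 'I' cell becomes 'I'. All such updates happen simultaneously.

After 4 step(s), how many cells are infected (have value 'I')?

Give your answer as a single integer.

Answer: 17

Derivation:
Step 0 (initial): 1 infected
Step 1: +2 new -> 3 infected
Step 2: +4 new -> 7 infected
Step 3: +4 new -> 11 infected
Step 4: +6 new -> 17 infected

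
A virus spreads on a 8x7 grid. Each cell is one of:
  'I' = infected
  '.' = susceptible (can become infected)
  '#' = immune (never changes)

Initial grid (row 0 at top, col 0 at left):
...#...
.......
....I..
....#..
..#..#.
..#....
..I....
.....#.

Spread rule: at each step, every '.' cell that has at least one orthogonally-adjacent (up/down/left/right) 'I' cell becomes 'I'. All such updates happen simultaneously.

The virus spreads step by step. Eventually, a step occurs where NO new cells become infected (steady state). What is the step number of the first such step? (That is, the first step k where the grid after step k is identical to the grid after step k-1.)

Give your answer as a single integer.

Answer: 7

Derivation:
Step 0 (initial): 2 infected
Step 1: +6 new -> 8 infected
Step 2: +13 new -> 21 infected
Step 3: +13 new -> 34 infected
Step 4: +10 new -> 44 infected
Step 5: +5 new -> 49 infected
Step 6: +1 new -> 50 infected
Step 7: +0 new -> 50 infected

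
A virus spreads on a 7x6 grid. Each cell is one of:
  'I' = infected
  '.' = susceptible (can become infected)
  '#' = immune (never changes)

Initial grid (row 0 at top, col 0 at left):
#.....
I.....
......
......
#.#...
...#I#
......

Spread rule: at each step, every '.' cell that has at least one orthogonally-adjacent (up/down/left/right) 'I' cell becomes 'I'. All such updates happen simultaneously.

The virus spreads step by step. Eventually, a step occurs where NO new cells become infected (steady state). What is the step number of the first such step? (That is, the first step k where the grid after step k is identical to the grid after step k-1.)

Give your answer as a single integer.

Step 0 (initial): 2 infected
Step 1: +4 new -> 6 infected
Step 2: +9 new -> 15 infected
Step 3: +8 new -> 23 infected
Step 4: +8 new -> 31 infected
Step 5: +4 new -> 35 infected
Step 6: +2 new -> 37 infected
Step 7: +0 new -> 37 infected

Answer: 7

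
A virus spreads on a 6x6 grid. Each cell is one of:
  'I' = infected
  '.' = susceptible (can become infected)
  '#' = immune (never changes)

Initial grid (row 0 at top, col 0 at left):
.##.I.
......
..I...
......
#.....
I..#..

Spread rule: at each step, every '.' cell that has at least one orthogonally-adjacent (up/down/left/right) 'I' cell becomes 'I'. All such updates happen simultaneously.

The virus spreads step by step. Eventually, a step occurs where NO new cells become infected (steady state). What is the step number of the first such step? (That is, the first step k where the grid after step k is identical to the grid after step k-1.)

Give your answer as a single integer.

Answer: 7

Derivation:
Step 0 (initial): 3 infected
Step 1: +8 new -> 11 infected
Step 2: +10 new -> 21 infected
Step 3: +5 new -> 26 infected
Step 4: +3 new -> 29 infected
Step 5: +2 new -> 31 infected
Step 6: +1 new -> 32 infected
Step 7: +0 new -> 32 infected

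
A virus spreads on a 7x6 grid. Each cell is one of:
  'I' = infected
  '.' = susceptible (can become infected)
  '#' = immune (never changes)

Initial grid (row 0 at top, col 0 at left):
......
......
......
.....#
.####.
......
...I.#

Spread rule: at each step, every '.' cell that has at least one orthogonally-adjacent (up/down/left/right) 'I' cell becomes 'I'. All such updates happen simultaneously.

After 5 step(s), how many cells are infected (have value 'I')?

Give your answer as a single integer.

Step 0 (initial): 1 infected
Step 1: +3 new -> 4 infected
Step 2: +3 new -> 7 infected
Step 3: +3 new -> 10 infected
Step 4: +2 new -> 12 infected
Step 5: +1 new -> 13 infected

Answer: 13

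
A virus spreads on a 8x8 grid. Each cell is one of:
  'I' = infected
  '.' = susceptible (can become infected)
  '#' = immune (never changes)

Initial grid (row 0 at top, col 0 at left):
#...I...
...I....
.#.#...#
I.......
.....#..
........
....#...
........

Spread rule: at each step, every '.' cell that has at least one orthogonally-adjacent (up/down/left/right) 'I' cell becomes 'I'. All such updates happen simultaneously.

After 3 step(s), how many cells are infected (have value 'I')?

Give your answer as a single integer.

Answer: 29

Derivation:
Step 0 (initial): 3 infected
Step 1: +7 new -> 10 infected
Step 2: +10 new -> 20 infected
Step 3: +9 new -> 29 infected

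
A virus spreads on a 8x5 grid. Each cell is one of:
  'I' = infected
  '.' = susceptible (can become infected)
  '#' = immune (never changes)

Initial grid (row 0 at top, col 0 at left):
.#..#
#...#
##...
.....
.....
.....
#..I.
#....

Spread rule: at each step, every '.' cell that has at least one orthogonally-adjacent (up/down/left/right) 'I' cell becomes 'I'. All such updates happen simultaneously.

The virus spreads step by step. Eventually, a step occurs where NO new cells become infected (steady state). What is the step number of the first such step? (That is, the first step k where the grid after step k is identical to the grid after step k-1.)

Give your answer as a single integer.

Step 0 (initial): 1 infected
Step 1: +4 new -> 5 infected
Step 2: +6 new -> 11 infected
Step 3: +5 new -> 16 infected
Step 4: +5 new -> 21 infected
Step 5: +5 new -> 26 infected
Step 6: +3 new -> 29 infected
Step 7: +2 new -> 31 infected
Step 8: +0 new -> 31 infected

Answer: 8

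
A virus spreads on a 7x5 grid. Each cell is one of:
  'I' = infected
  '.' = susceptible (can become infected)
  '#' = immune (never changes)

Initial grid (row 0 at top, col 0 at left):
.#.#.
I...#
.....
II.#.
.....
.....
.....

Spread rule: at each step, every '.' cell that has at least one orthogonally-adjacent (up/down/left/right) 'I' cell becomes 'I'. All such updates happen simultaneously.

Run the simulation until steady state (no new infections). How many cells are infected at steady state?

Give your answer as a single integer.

Answer: 30

Derivation:
Step 0 (initial): 3 infected
Step 1: +7 new -> 10 infected
Step 2: +5 new -> 15 infected
Step 3: +7 new -> 22 infected
Step 4: +4 new -> 26 infected
Step 5: +3 new -> 29 infected
Step 6: +1 new -> 30 infected
Step 7: +0 new -> 30 infected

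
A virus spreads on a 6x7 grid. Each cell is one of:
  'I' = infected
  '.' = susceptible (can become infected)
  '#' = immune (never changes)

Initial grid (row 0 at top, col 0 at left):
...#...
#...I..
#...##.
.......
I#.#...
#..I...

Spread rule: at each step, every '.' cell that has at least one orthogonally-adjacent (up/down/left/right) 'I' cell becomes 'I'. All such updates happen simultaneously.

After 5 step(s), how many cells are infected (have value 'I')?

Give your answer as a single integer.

Answer: 34

Derivation:
Step 0 (initial): 3 infected
Step 1: +6 new -> 9 infected
Step 2: +9 new -> 18 infected
Step 3: +11 new -> 29 infected
Step 4: +4 new -> 33 infected
Step 5: +1 new -> 34 infected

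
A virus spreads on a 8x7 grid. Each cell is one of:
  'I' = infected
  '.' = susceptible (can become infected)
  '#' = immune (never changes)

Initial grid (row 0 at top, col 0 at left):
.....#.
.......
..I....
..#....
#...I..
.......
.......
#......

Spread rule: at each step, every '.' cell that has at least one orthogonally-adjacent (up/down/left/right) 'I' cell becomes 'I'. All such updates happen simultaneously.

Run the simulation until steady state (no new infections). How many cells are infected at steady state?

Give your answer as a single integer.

Step 0 (initial): 2 infected
Step 1: +7 new -> 9 infected
Step 2: +13 new -> 22 infected
Step 3: +13 new -> 35 infected
Step 4: +9 new -> 44 infected
Step 5: +5 new -> 49 infected
Step 6: +3 new -> 52 infected
Step 7: +0 new -> 52 infected

Answer: 52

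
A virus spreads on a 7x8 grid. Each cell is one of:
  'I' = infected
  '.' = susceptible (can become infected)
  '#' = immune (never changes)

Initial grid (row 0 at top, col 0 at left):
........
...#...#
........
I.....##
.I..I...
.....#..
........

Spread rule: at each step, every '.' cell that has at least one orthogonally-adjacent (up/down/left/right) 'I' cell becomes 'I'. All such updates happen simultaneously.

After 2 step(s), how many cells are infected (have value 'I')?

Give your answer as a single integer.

Answer: 24

Derivation:
Step 0 (initial): 3 infected
Step 1: +9 new -> 12 infected
Step 2: +12 new -> 24 infected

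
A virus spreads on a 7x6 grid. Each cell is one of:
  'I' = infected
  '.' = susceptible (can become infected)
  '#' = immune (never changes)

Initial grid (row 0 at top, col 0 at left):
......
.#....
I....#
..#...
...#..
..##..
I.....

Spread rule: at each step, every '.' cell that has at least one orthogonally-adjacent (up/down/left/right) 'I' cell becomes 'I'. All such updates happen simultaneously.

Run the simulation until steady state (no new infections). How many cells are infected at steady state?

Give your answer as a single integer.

Step 0 (initial): 2 infected
Step 1: +5 new -> 7 infected
Step 2: +6 new -> 13 infected
Step 3: +5 new -> 18 infected
Step 4: +6 new -> 24 infected
Step 5: +5 new -> 29 infected
Step 6: +5 new -> 34 infected
Step 7: +2 new -> 36 infected
Step 8: +0 new -> 36 infected

Answer: 36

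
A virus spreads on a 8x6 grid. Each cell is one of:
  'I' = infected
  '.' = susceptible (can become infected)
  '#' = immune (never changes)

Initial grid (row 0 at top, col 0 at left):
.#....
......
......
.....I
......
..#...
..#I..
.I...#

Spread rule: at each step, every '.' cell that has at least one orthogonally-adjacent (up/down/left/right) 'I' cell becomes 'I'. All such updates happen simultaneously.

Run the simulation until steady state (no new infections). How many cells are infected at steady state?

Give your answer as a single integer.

Step 0 (initial): 3 infected
Step 1: +9 new -> 12 infected
Step 2: +11 new -> 23 infected
Step 3: +7 new -> 30 infected
Step 4: +5 new -> 35 infected
Step 5: +4 new -> 39 infected
Step 6: +3 new -> 42 infected
Step 7: +1 new -> 43 infected
Step 8: +1 new -> 44 infected
Step 9: +0 new -> 44 infected

Answer: 44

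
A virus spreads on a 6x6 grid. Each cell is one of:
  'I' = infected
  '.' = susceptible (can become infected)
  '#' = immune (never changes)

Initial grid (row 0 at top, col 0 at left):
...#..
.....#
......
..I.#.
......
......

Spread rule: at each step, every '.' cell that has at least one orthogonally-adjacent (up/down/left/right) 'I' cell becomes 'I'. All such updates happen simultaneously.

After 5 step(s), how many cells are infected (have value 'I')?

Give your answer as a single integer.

Answer: 32

Derivation:
Step 0 (initial): 1 infected
Step 1: +4 new -> 5 infected
Step 2: +7 new -> 12 infected
Step 3: +9 new -> 21 infected
Step 4: +7 new -> 28 infected
Step 5: +4 new -> 32 infected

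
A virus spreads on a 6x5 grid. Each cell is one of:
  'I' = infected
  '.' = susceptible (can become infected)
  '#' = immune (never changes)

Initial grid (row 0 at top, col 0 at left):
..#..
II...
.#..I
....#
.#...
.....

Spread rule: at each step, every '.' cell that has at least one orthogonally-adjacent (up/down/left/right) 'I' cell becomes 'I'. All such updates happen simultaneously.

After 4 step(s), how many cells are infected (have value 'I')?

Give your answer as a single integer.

Answer: 23

Derivation:
Step 0 (initial): 3 infected
Step 1: +6 new -> 9 infected
Step 2: +5 new -> 14 infected
Step 3: +5 new -> 19 infected
Step 4: +4 new -> 23 infected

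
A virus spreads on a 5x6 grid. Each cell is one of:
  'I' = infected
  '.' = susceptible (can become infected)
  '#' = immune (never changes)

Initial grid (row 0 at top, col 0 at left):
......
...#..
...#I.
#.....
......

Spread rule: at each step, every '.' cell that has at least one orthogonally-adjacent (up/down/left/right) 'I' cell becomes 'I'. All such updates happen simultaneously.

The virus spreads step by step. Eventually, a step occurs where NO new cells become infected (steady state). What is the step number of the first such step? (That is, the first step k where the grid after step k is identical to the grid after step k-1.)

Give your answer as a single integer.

Step 0 (initial): 1 infected
Step 1: +3 new -> 4 infected
Step 2: +5 new -> 9 infected
Step 3: +5 new -> 14 infected
Step 4: +4 new -> 18 infected
Step 5: +4 new -> 22 infected
Step 6: +4 new -> 26 infected
Step 7: +1 new -> 27 infected
Step 8: +0 new -> 27 infected

Answer: 8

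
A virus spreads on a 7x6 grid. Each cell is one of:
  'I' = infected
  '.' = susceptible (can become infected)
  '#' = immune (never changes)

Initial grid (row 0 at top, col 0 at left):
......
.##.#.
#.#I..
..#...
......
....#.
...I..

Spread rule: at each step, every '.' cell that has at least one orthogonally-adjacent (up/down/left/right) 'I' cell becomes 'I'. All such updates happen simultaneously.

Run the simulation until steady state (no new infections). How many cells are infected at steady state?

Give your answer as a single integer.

Answer: 35

Derivation:
Step 0 (initial): 2 infected
Step 1: +6 new -> 8 infected
Step 2: +7 new -> 15 infected
Step 3: +9 new -> 24 infected
Step 4: +5 new -> 29 infected
Step 5: +3 new -> 32 infected
Step 6: +3 new -> 35 infected
Step 7: +0 new -> 35 infected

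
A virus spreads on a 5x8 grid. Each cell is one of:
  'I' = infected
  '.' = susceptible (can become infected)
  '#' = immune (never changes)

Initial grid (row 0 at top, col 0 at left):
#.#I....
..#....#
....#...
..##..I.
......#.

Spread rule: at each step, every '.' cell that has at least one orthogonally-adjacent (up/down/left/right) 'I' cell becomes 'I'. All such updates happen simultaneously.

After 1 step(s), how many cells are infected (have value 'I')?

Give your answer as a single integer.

Answer: 7

Derivation:
Step 0 (initial): 2 infected
Step 1: +5 new -> 7 infected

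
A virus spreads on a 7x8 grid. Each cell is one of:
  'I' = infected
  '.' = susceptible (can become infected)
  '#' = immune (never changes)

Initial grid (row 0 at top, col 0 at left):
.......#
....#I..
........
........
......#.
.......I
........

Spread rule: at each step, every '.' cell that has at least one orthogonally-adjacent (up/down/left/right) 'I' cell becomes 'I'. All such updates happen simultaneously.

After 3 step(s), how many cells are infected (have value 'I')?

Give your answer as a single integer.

Step 0 (initial): 2 infected
Step 1: +6 new -> 8 infected
Step 2: +9 new -> 17 infected
Step 3: +8 new -> 25 infected

Answer: 25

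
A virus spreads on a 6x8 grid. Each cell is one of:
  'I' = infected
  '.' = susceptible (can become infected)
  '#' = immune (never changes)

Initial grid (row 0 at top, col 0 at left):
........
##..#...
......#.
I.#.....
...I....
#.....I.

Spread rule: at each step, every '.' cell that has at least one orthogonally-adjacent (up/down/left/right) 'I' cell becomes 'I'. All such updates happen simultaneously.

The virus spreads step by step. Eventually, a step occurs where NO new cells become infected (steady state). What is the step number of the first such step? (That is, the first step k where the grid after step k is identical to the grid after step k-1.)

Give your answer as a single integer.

Answer: 8

Derivation:
Step 0 (initial): 3 infected
Step 1: +10 new -> 13 infected
Step 2: +9 new -> 22 infected
Step 3: +6 new -> 28 infected
Step 4: +4 new -> 32 infected
Step 5: +4 new -> 36 infected
Step 6: +4 new -> 40 infected
Step 7: +2 new -> 42 infected
Step 8: +0 new -> 42 infected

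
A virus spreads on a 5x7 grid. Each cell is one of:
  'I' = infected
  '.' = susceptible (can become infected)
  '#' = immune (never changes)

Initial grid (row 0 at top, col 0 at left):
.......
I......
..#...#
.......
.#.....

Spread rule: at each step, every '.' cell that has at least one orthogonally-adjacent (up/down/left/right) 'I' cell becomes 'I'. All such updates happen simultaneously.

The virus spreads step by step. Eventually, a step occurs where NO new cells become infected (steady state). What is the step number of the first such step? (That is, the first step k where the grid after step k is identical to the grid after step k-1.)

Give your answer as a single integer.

Step 0 (initial): 1 infected
Step 1: +3 new -> 4 infected
Step 2: +4 new -> 8 infected
Step 3: +4 new -> 12 infected
Step 4: +4 new -> 16 infected
Step 5: +5 new -> 21 infected
Step 6: +5 new -> 26 infected
Step 7: +3 new -> 29 infected
Step 8: +2 new -> 31 infected
Step 9: +1 new -> 32 infected
Step 10: +0 new -> 32 infected

Answer: 10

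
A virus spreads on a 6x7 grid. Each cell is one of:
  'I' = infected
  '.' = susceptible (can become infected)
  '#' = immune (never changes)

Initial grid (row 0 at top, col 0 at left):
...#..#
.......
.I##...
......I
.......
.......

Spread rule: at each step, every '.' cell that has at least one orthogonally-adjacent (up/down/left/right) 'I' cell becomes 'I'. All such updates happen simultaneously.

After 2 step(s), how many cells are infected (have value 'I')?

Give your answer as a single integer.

Answer: 19

Derivation:
Step 0 (initial): 2 infected
Step 1: +6 new -> 8 infected
Step 2: +11 new -> 19 infected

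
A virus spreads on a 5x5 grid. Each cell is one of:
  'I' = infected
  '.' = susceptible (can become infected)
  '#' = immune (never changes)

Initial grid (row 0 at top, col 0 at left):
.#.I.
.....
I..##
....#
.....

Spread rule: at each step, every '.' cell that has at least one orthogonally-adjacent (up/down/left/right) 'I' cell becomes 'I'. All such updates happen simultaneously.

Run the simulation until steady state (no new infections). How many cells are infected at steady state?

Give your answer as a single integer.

Step 0 (initial): 2 infected
Step 1: +6 new -> 8 infected
Step 2: +7 new -> 15 infected
Step 3: +2 new -> 17 infected
Step 4: +2 new -> 19 infected
Step 5: +1 new -> 20 infected
Step 6: +1 new -> 21 infected
Step 7: +0 new -> 21 infected

Answer: 21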